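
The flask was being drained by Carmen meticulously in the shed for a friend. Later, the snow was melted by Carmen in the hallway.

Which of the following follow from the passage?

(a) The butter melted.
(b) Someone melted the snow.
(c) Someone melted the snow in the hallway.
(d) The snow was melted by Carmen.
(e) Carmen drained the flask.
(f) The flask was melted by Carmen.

(b), (c), (d)

(a) Not entailed — the snow is what melted, not the butter.
(b) Entailed — the original entails any weakening of itself; this just drops 'in the hallway' and generalizes the agent.
(c) Entailed — every conjunct here is already in the original melting event.
(d) Entailed — the original entails any weakening of itself; this just drops 'in the hallway'.
(e) Not entailed — 'was draining' is progressive on an accomplishment; it does not entail the completed 'drained'.
(f) Not entailed — Carmen melted the snow, not the flask; the flask belongs to the draining event.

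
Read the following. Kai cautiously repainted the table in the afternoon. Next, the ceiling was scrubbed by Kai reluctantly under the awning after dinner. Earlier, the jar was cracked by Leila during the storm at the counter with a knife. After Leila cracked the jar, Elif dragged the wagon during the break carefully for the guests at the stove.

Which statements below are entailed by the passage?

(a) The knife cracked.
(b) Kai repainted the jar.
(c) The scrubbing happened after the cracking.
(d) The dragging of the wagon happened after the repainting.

(a) Not entailed — the jar is what cracked, not the knife.
(b) Not entailed — Kai repainted the table, not the jar; the jar belongs to the cracking event.
(c) Entailed — the narrative places the cracking before the scrubbing.
(d) Not entailed — the narrative doesn't order the repainting relative to the dragging.

(c)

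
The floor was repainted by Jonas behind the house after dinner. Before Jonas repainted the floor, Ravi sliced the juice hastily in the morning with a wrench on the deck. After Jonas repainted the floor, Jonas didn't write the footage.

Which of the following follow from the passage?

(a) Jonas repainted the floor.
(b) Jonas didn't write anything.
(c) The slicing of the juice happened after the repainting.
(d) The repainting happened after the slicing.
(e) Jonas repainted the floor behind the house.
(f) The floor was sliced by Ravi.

(a) Entailed — this follows by dropping conjuncts from the repainting event's description.
(b) Not entailed — the original only denies this specific event; Jonas may have written something else.
(c) Not entailed — the narrative places the slicing before the repainting, not after.
(d) Entailed — the narrative places the slicing before the repainting.
(e) Entailed — this follows by dropping conjuncts from the repainting event's description.
(f) Not entailed — Ravi sliced the juice, not the floor; the floor belongs to the repainting event.

(a), (d), (e)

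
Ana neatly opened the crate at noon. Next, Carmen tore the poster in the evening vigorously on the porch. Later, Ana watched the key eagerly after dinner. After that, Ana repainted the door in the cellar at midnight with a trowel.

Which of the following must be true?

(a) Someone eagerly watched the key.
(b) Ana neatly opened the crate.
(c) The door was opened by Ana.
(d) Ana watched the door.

(a) Entailed — dropping 'after dinner' and generalizing the agent leaves a sub-description the original still satisfies.
(b) Entailed — every conjunct here is already in the original opening event.
(c) Not entailed — Ana opened the crate, not the door; the door belongs to the repainting event.
(d) Not entailed — Ana watched the key, not the door; the door belongs to the repainting event.

(a), (b)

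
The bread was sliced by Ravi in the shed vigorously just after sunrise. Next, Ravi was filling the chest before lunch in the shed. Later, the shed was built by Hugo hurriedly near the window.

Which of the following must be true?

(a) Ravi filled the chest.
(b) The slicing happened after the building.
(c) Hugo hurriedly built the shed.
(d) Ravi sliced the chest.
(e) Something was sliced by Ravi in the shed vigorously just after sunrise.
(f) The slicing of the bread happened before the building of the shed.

(a) Not entailed — 'was filling' is progressive on an accomplishment; it does not entail the completed 'filled'.
(b) Not entailed — the narrative places the slicing before the building, not after.
(c) Entailed — every conjunct here is already in the original building event.
(d) Not entailed — Ravi sliced the bread, not the chest; the chest belongs to the filling event.
(e) Entailed — generalizing the patient leaves a sub-description the original still satisfies.
(f) Entailed — the narrative places the slicing before the building.

(c), (e), (f)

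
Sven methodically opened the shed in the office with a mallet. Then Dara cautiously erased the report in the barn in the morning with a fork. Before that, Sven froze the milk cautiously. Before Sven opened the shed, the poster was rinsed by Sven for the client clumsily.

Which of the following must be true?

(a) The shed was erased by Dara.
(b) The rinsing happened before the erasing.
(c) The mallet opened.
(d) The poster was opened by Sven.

(a) Not entailed — Dara erased the report, not the shed; the shed belongs to the opening event.
(b) Entailed — the narrative places the rinsing before the erasing.
(c) Not entailed — the shed is what opened, not the mallet.
(d) Not entailed — Sven opened the shed, not the poster; the poster belongs to the rinsing event.

(b)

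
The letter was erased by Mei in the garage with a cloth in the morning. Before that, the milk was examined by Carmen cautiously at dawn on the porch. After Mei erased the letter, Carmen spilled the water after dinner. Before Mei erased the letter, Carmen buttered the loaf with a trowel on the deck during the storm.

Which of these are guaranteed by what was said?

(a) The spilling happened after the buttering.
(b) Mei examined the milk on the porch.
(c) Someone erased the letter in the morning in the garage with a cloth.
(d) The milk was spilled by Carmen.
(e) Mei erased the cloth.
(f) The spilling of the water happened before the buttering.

(a), (c)

(a) Entailed — the narrative places the buttering before the spilling.
(b) Not entailed — the passage has Carmen examining the milk, not Mei.
(c) Entailed — generalizing the agent leaves a sub-description the original still satisfies.
(d) Not entailed — Carmen spilled the water, not the milk; the milk belongs to the examining event.
(e) Not entailed — the cloth is the instrument, not what was erased.
(f) Not entailed — the narrative places the buttering before the spilling, not after.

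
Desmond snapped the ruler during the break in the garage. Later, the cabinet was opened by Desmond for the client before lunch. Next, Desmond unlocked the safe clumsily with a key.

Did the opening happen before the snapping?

no

The narrative orders the snapping before the opening.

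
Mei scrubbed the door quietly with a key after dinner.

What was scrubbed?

'the door' marks the patient of the scrubbing event.

the door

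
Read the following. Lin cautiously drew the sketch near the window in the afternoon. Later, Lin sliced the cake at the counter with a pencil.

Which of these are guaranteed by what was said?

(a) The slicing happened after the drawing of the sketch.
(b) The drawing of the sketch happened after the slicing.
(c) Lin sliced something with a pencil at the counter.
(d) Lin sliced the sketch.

(a), (c)

(a) Entailed — the narrative places the drawing before the slicing.
(b) Not entailed — the narrative places the drawing before the slicing, not after.
(c) Entailed — this follows by dropping conjuncts from the slicing event's description.
(d) Not entailed — Lin sliced the cake, not the sketch; the sketch belongs to the drawing event.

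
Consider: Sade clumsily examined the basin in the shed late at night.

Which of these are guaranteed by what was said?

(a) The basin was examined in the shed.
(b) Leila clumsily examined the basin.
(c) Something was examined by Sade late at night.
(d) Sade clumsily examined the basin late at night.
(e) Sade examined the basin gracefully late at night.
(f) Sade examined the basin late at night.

(a), (c), (d), (f)

(a) Entailed — the original entails any weakening of itself; this just drops 'late at night', 'clumsily' and generalizes the agent.
(b) Not entailed — the passage has Sade examining the basin, not Leila.
(c) Entailed — this follows by dropping conjuncts from the examining event's description.
(d) Entailed — the original entails any weakening of itself; this just drops 'in the shed'.
(e) Not entailed — 'gracefully' adds a manner not in (and inconsistent with) the original.
(f) Entailed — this follows by dropping conjuncts from the examining event's description.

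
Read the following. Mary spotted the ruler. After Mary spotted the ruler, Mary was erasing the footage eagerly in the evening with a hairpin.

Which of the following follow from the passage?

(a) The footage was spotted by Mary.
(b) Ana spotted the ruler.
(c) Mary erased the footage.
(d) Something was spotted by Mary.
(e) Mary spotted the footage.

(d)

(a) Not entailed — Mary spotted the ruler, not the footage; the footage belongs to the erasing event.
(b) Not entailed — the passage has Mary spotting the ruler, not Ana.
(c) Not entailed — 'was erasing' is progressive on an accomplishment; it does not entail the completed 'erased'.
(d) Entailed — this follows by dropping conjuncts from the spotting event's description.
(e) Not entailed — Mary spotted the ruler, not the footage; the footage belongs to the erasing event.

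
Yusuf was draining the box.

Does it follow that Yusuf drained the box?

no

'was draining' is progressive; for an accomplishment like 'drain the box', it doesn't entail completion.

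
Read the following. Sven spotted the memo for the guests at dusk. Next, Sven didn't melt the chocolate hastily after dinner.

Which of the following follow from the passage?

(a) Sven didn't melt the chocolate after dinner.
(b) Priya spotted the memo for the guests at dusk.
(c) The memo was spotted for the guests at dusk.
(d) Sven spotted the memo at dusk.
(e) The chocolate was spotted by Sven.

(a) Not entailed — dropping 'hastily' under negation is not valid — the original leaves open that Sven melted the chocolate some other way.
(b) Not entailed — the passage has Sven spotting the memo, not Priya.
(c) Entailed — this follows by dropping conjuncts from the spotting event's description.
(d) Entailed — this follows by dropping conjuncts from the spotting event's description.
(e) Not entailed — Sven spotted the memo, not the chocolate; the chocolate belongs to the melting event.

(c), (d)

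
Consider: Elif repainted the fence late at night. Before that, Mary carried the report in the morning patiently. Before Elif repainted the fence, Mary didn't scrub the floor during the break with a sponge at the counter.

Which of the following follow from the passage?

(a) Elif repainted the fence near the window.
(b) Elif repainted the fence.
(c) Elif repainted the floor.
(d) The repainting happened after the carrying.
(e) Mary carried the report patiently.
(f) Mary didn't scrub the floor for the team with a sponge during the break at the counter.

(b), (d), (e), (f)

(a) Not entailed — 'near the window' adds information not in the original event.
(b) Entailed — every conjunct here is already in the original repainting event.
(c) Not entailed — Elif repainted the fence, not the floor; the floor belongs to the scrubbing event.
(d) Entailed — the narrative places the carrying before the repainting.
(e) Entailed — dropping 'in the morning' leaves a sub-description the original still satisfies.
(f) Entailed — under negation, adding a further restriction is entailed: if no such scrubbing event occurred, none occurred for the team either.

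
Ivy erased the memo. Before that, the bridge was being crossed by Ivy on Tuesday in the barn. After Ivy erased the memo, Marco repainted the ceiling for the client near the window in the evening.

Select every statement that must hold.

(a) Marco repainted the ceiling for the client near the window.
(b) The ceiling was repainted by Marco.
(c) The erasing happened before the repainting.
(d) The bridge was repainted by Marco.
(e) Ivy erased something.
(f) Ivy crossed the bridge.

(a) Entailed — the original entails any weakening of itself; this just drops 'in the evening'.
(b) Entailed — the original entails any weakening of itself; this just drops 'for the client', 'in the evening', 'near the window'.
(c) Entailed — the narrative places the erasing before the repainting.
(d) Not entailed — Marco repainted the ceiling, not the bridge; the bridge belongs to the crossing event.
(e) Entailed — the original entails any weakening of itself; this just generalizes the patient.
(f) Not entailed — 'was crossing' is progressive on an accomplishment; it does not entail the completed 'crossed'.

(a), (b), (c), (e)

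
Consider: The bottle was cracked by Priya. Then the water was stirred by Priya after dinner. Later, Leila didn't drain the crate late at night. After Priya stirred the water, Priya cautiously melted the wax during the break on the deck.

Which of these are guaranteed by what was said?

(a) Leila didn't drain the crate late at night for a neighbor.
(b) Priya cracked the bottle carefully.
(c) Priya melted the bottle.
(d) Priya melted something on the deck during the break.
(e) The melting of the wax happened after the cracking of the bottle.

(a), (d), (e)

(a) Entailed — under negation, adding a further restriction is entailed: if no such draining event occurred, none occurred for a neighbor either.
(b) Not entailed — 'carefully' adds information not in the original event.
(c) Not entailed — Priya melted the wax, not the bottle; the bottle belongs to the cracking event.
(d) Entailed — this follows by dropping conjuncts from the melting event's description.
(e) Entailed — the narrative places the cracking before the melting.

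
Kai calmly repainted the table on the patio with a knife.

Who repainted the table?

'Kai' marks the agent of the repainting event.

Kai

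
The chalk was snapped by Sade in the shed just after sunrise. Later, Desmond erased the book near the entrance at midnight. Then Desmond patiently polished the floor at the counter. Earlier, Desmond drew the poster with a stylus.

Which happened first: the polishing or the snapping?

The connectives place the snapping before the polishing.

the snapping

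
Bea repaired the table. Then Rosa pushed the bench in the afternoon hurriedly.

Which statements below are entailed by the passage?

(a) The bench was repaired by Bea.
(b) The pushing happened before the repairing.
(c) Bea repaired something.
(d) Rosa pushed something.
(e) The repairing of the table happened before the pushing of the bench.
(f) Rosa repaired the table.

(a) Not entailed — Bea repaired the table, not the bench; the bench belongs to the pushing event.
(b) Not entailed — the narrative places the repairing before the pushing, not after.
(c) Entailed — the original entails any weakening of itself; this just generalizes the patient.
(d) Entailed — dropping 'in the afternoon', 'hurriedly' and generalizing the patient leaves a sub-description the original still satisfies.
(e) Entailed — the narrative places the repairing before the pushing.
(f) Not entailed — the passage has Bea repairing the table, not Rosa.

(c), (d), (e)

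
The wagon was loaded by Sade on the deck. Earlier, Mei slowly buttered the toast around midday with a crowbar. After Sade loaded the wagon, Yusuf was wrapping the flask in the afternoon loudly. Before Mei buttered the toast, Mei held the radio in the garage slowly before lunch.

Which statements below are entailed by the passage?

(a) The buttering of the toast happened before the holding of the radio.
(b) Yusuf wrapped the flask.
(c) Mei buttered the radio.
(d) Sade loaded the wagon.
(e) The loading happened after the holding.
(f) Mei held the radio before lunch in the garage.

(a) Not entailed — the narrative places the holding before the buttering, not after.
(b) Not entailed — 'was wrapping' is progressive on an accomplishment; it does not entail the completed 'wrapped'.
(c) Not entailed — Mei buttered the toast, not the radio; the radio belongs to the holding event.
(d) Entailed — every conjunct here is already in the original loading event.
(e) Entailed — the narrative places the holding before the loading.
(f) Entailed — every conjunct here is already in the original holding event.

(d), (e), (f)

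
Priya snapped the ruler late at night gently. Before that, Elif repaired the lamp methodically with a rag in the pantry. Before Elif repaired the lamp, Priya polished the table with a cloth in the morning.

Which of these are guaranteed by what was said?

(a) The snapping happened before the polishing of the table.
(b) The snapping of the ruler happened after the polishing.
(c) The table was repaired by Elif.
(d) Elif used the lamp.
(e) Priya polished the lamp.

(a) Not entailed — the narrative places the polishing before the snapping, not after.
(b) Entailed — the narrative places the polishing before the snapping.
(c) Not entailed — Elif repaired the lamp, not the table; the table belongs to the polishing event.
(d) Not entailed — the lamp is the patient, not an instrument — Elif used a rag.
(e) Not entailed — Priya polished the table, not the lamp; the lamp belongs to the repairing event.

(b)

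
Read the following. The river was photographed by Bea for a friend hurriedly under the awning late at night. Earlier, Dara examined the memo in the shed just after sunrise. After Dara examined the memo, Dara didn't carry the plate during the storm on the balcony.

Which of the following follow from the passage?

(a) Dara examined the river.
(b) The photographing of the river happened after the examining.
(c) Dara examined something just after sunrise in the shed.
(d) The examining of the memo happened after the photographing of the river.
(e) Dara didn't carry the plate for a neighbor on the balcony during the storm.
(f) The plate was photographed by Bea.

(b), (c), (e)

(a) Not entailed — Dara examined the memo, not the river; the river belongs to the photographing event.
(b) Entailed — the narrative places the examining before the photographing.
(c) Entailed — this follows by dropping conjuncts from the examining event's description.
(d) Not entailed — the narrative places the examining before the photographing, not after.
(e) Entailed — under negation, adding a further restriction is entailed: if no such carrying event occurred, none occurred for a neighbor either.
(f) Not entailed — Bea photographed the river, not the plate; the plate belongs to the carrying event.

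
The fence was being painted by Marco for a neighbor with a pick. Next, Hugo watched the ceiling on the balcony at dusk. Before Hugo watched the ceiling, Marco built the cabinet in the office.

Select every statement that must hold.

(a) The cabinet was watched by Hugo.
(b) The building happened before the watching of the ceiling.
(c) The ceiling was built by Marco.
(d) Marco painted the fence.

(b)

(a) Not entailed — Hugo watched the ceiling, not the cabinet; the cabinet belongs to the building event.
(b) Entailed — the narrative places the building before the watching.
(c) Not entailed — Marco built the cabinet, not the ceiling; the ceiling belongs to the watching event.
(d) Not entailed — 'was painting' is progressive on an accomplishment; it does not entail the completed 'painted'.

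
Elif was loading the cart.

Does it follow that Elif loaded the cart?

'was loading' is progressive; for an accomplishment like 'load the cart', it doesn't entail completion.

no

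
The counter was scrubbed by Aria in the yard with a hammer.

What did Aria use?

a hammer

'with a hammer' marks the instrument of the scrubbing event.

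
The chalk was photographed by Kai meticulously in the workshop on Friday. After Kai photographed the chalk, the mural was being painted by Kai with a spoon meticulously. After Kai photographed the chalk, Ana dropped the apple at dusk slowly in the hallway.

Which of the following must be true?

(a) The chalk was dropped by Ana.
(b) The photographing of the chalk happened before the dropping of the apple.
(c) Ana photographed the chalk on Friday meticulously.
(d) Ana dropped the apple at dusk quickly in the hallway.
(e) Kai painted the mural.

(a) Not entailed — Ana dropped the apple, not the chalk; the chalk belongs to the photographing event.
(b) Entailed — the narrative places the photographing before the dropping.
(c) Not entailed — the passage has Kai photographing the chalk, not Ana.
(d) Not entailed — 'quickly' adds a manner not in (and inconsistent with) the original.
(e) Not entailed — 'was painting' is progressive on an accomplishment; it does not entail the completed 'painted'.

(b)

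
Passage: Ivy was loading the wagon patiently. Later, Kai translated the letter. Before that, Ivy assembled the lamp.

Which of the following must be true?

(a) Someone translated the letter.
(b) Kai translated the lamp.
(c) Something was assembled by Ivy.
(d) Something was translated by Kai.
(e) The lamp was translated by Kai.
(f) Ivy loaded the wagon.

(a) Entailed — every conjunct here is already in the original translating event.
(b) Not entailed — Kai translated the letter, not the lamp; the lamp belongs to the assembling event.
(c) Entailed — generalizing the patient leaves a sub-description the original still satisfies.
(d) Entailed — generalizing the patient leaves a sub-description the original still satisfies.
(e) Not entailed — Kai translated the letter, not the lamp; the lamp belongs to the assembling event.
(f) Not entailed — 'was loading' is progressive on an accomplishment; it does not entail the completed 'loaded'.

(a), (c), (d)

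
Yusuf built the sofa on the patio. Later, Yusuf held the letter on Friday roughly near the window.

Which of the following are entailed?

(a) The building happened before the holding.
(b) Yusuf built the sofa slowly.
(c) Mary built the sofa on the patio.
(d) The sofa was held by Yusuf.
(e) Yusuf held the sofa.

(a) Entailed — the narrative places the building before the holding.
(b) Not entailed — 'slowly' adds information not in the original event.
(c) Not entailed — the passage has Yusuf building the sofa, not Mary.
(d) Not entailed — Yusuf held the letter, not the sofa; the sofa belongs to the building event.
(e) Not entailed — Yusuf held the letter, not the sofa; the sofa belongs to the building event.

(a)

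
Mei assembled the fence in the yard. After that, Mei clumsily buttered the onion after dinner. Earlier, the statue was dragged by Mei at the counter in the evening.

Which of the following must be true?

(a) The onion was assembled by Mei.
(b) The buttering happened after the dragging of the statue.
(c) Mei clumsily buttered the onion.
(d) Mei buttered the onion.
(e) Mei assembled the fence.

(a) Not entailed — Mei assembled the fence, not the onion; the onion belongs to the buttering event.
(b) Entailed — the narrative places the dragging before the buttering.
(c) Entailed — the original entails any weakening of itself; this just drops 'after dinner'.
(d) Entailed — the original entails any weakening of itself; this just drops 'after dinner', 'clumsily'.
(e) Entailed — the original entails any weakening of itself; this just drops 'in the yard'.

(b), (c), (d), (e)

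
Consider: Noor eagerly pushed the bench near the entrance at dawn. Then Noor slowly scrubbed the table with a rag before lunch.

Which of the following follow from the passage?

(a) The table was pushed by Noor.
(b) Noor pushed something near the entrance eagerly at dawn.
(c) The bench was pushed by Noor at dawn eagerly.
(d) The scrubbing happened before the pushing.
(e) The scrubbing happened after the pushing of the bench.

(a) Not entailed — Noor pushed the bench, not the table; the table belongs to the scrubbing event.
(b) Entailed — this follows by dropping conjuncts from the pushing event's description.
(c) Entailed — this follows by dropping conjuncts from the pushing event's description.
(d) Not entailed — the narrative places the pushing before the scrubbing, not after.
(e) Entailed — the narrative places the pushing before the scrubbing.

(b), (c), (e)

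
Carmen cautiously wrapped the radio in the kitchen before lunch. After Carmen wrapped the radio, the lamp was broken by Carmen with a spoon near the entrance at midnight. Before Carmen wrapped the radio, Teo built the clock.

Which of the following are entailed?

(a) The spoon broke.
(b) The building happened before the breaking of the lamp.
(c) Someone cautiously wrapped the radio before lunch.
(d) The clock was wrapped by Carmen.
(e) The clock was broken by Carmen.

(a) Not entailed — the lamp is what broke, not the spoon.
(b) Entailed — the narrative places the building before the breaking.
(c) Entailed — every conjunct here is already in the original wrapping event.
(d) Not entailed — Carmen wrapped the radio, not the clock; the clock belongs to the building event.
(e) Not entailed — Carmen broke the lamp, not the clock; the clock belongs to the building event.

(b), (c)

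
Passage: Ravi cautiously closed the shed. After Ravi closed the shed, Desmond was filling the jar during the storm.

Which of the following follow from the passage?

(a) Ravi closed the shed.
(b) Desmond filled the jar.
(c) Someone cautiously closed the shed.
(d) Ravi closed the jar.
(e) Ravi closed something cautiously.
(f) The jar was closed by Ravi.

(a), (c), (e)

(a) Entailed — every conjunct here is already in the original closing event.
(b) Not entailed — 'was filling' is progressive on an accomplishment; it does not entail the completed 'filled'.
(c) Entailed — this follows by dropping conjuncts from the closing event's description.
(d) Not entailed — Ravi closed the shed, not the jar; the jar belongs to the filling event.
(e) Entailed — generalizing the patient leaves a sub-description the original still satisfies.
(f) Not entailed — Ravi closed the shed, not the jar; the jar belongs to the filling event.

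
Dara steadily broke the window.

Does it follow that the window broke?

yes

'Dara broke the window' is the causative; it entails the inchoative 'the window broke'.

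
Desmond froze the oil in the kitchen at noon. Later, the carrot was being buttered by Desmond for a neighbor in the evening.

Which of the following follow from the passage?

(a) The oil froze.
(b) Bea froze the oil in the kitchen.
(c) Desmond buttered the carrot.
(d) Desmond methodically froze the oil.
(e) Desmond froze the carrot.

(a)

(a) Entailed — 'Desmond froze the oil' is causative; it entails the inchoative 'the oil froze'.
(b) Not entailed — the passage has Desmond freezing the oil, not Bea.
(c) Not entailed — 'was buttering' is progressive on an accomplishment; it does not entail the completed 'buttered'.
(d) Not entailed — 'methodically' adds information not in the original event.
(e) Not entailed — Desmond froze the oil, not the carrot; the carrot belongs to the buttering event.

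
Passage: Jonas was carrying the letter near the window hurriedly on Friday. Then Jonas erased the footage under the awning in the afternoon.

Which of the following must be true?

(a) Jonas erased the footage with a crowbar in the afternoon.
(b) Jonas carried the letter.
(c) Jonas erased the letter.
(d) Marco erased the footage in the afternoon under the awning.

(b)

(a) Not entailed — 'with a crowbar' adds information not in the original event.
(b) Entailed — 'carry' is an activity; 'was carrying' entails that some carrying happened, so 'carried' holds.
(c) Not entailed — Jonas erased the footage, not the letter; the letter belongs to the carrying event.
(d) Not entailed — the passage has Jonas erasing the footage, not Marco.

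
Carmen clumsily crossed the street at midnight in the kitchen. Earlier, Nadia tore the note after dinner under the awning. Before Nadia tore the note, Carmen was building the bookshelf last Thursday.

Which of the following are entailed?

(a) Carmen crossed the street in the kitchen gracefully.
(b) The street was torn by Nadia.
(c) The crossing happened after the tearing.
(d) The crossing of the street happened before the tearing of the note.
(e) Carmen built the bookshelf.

(c)

(a) Not entailed — 'gracefully' adds a manner not in (and inconsistent with) the original.
(b) Not entailed — Nadia tore the note, not the street; the street belongs to the crossing event.
(c) Entailed — the narrative places the tearing before the crossing.
(d) Not entailed — the narrative places the tearing before the crossing, not after.
(e) Not entailed — 'was building' is progressive on an accomplishment; it does not entail the completed 'built'.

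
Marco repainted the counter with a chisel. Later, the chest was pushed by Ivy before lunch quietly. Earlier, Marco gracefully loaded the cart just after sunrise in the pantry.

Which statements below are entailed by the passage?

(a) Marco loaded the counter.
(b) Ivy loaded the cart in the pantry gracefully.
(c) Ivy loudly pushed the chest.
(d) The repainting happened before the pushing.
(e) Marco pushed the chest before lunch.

(d)

(a) Not entailed — Marco loaded the cart, not the counter; the counter belongs to the repainting event.
(b) Not entailed — the passage has Marco loading the cart, not Ivy.
(c) Not entailed — 'loudly' adds a manner not in (and inconsistent with) the original.
(d) Entailed — the narrative places the repainting before the pushing.
(e) Not entailed — the passage has Ivy pushing the chest, not Marco.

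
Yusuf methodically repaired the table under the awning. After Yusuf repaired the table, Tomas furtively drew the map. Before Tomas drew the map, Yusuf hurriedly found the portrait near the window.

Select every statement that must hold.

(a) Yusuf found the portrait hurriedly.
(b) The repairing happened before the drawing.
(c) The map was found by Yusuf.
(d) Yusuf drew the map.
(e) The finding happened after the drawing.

(a) Entailed — this follows by dropping conjuncts from the finding event's description.
(b) Entailed — the narrative places the repairing before the drawing.
(c) Not entailed — Yusuf found the portrait, not the map; the map belongs to the drawing event.
(d) Not entailed — the passage has Tomas drawing the map, not Yusuf.
(e) Not entailed — the narrative places the finding before the drawing, not after.

(a), (b)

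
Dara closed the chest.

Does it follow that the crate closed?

Nothing is said about any crate; only the chest is affected.

no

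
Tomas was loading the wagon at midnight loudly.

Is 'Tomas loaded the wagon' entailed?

no

'was loading' is progressive; for an accomplishment like 'load the wagon', it doesn't entail completion.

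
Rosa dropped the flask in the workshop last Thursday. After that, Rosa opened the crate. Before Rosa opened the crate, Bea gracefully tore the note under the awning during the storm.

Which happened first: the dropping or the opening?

the dropping

The connectives place the dropping before the opening.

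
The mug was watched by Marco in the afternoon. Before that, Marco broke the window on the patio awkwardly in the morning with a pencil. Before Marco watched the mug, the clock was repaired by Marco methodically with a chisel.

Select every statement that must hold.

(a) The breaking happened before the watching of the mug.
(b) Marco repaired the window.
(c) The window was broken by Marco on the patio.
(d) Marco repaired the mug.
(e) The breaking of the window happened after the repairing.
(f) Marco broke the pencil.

(a) Entailed — the narrative places the breaking before the watching.
(b) Not entailed — Marco repaired the clock, not the window; the window belongs to the breaking event.
(c) Entailed — the original entails any weakening of itself; this just drops 'awkwardly', 'with a pencil', 'in the morning'.
(d) Not entailed — Marco repaired the clock, not the mug; the mug belongs to the watching event.
(e) Not entailed — the narrative doesn't order the repairing relative to the breaking.
(f) Not entailed — the pencil is the instrument, not what was broken.

(a), (c)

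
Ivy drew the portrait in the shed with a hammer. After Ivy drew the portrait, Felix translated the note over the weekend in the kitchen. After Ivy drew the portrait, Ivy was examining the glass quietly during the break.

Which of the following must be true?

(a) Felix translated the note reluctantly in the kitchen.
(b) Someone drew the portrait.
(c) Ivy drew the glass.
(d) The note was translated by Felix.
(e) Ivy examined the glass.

(b), (d), (e)

(a) Not entailed — 'reluctantly' adds information not in the original event.
(b) Entailed — dropping 'in the shed', 'with a hammer' and generalizing the agent leaves a sub-description the original still satisfies.
(c) Not entailed — Ivy drew the portrait, not the glass; the glass belongs to the examining event.
(d) Entailed — the original entails any weakening of itself; this just drops 'in the kitchen', 'over the weekend'.
(e) Entailed — 'examine' is an activity; 'was examining' entails that some examining happened, so 'examined' holds.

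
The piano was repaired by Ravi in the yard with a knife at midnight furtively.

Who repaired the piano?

Ravi

'Ravi' marks the agent of the repairing event.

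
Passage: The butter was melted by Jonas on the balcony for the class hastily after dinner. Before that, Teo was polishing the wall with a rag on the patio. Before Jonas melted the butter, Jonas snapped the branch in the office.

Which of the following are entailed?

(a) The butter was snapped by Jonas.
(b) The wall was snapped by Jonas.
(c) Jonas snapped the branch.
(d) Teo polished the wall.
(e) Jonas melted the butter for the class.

(a) Not entailed — Jonas snapped the branch, not the butter; the butter belongs to the melting event.
(b) Not entailed — Jonas snapped the branch, not the wall; the wall belongs to the polishing event.
(c) Entailed — this follows by dropping conjuncts from the snapping event's description.
(d) Entailed — 'polish' is an activity; 'was polishing' entails that some polishing happened, so 'polished' holds.
(e) Entailed — dropping 'on the balcony', 'after dinner', 'hastily' leaves a sub-description the original still satisfies.

(c), (d), (e)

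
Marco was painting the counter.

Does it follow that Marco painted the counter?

no

'was painting' is progressive; for an accomplishment like 'paint the counter', it doesn't entail completion.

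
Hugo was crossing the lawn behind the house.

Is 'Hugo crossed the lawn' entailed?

no

'was crossing' is progressive; for an accomplishment like 'cross the lawn', it doesn't entail completion.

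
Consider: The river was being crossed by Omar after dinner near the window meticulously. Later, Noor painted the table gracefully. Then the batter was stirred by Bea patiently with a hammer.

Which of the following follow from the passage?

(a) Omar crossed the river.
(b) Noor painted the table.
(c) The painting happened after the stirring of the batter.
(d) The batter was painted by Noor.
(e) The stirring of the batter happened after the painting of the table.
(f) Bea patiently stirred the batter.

(b), (e), (f)

(a) Not entailed — 'was crossing' is progressive on an accomplishment; it does not entail the completed 'crossed'.
(b) Entailed — the original entails any weakening of itself; this just drops 'gracefully'.
(c) Not entailed — the narrative places the painting before the stirring, not after.
(d) Not entailed — Noor painted the table, not the batter; the batter belongs to the stirring event.
(e) Entailed — the narrative places the painting before the stirring.
(f) Entailed — the original entails any weakening of itself; this just drops 'with a hammer'.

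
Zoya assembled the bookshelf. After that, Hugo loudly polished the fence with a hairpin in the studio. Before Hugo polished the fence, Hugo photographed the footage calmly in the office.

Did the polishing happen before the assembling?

no

The narrative orders the assembling before the polishing.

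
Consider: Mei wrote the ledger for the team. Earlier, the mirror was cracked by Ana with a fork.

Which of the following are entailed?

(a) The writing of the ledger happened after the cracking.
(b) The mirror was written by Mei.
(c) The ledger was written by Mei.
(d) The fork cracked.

(a), (c)

(a) Entailed — the narrative places the cracking before the writing.
(b) Not entailed — Mei wrote the ledger, not the mirror; the mirror belongs to the cracking event.
(c) Entailed — every conjunct here is already in the original writing event.
(d) Not entailed — the mirror is what cracked, not the fork.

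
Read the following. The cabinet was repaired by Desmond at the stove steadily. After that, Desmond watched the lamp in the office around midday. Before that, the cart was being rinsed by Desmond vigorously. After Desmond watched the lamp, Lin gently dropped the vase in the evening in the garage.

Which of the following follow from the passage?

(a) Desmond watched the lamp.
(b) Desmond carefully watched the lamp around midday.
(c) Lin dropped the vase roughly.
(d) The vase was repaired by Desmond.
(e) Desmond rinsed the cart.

(a), (e)

(a) Entailed — every conjunct here is already in the original watching event.
(b) Not entailed — 'carefully' adds information not in the original event.
(c) Not entailed — 'roughly' adds a manner not in (and inconsistent with) the original.
(d) Not entailed — Desmond repaired the cabinet, not the vase; the vase belongs to the dropping event.
(e) Entailed — 'rinse' is an activity; 'was rinsing' entails that some rinsing happened, so 'rinsed' holds.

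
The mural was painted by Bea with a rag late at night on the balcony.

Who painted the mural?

'Bea' marks the agent of the painting event.

Bea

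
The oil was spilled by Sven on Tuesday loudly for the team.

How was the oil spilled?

'loudly' marks the manner of the spilling event.

loudly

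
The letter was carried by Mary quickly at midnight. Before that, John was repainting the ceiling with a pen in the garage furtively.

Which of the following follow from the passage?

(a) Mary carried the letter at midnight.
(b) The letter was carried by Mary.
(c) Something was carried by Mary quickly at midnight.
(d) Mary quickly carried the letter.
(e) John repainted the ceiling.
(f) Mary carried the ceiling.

(a) Entailed — dropping 'quickly' leaves a sub-description the original still satisfies.
(b) Entailed — the original entails any weakening of itself; this just drops 'quickly', 'at midnight'.
(c) Entailed — generalizing the patient leaves a sub-description the original still satisfies.
(d) Entailed — the original entails any weakening of itself; this just drops 'at midnight'.
(e) Not entailed — 'was repainting' is progressive on an accomplishment; it does not entail the completed 'repainted'.
(f) Not entailed — Mary carried the letter, not the ceiling; the ceiling belongs to the repainting event.

(a), (b), (c), (d)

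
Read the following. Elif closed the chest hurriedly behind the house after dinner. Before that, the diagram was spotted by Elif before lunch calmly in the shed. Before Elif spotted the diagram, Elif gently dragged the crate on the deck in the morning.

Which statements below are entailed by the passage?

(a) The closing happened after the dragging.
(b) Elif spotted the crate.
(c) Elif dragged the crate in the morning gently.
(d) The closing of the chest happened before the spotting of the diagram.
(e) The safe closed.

(a) Entailed — the narrative places the dragging before the closing.
(b) Not entailed — Elif spotted the diagram, not the crate; the crate belongs to the dragging event.
(c) Entailed — dropping 'on the deck' leaves a sub-description the original still satisfies.
(d) Not entailed — the narrative places the spotting before the closing, not after.
(e) Not entailed — the chest is what closed, not the safe.

(a), (c)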